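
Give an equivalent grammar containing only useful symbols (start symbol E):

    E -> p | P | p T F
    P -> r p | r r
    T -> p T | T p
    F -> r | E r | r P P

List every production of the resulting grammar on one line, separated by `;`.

E -> p | P; P -> r p | r r

Generating nonterminals: {E, F, P}.
Reachable from E after that: {E, P}.
Removed useless symbols: {F, T} and every production mentioning them.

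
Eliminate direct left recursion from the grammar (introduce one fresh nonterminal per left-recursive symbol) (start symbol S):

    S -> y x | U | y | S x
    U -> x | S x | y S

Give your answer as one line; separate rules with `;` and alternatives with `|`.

S is directly left-recursive.
For S: α = {x}, β = {y x, U, y}. Rewrite as S → β S' and S' → α S' | ε.

S -> y x S' | U S' | y S'; U -> x | S x | y S; S' -> x S' | eps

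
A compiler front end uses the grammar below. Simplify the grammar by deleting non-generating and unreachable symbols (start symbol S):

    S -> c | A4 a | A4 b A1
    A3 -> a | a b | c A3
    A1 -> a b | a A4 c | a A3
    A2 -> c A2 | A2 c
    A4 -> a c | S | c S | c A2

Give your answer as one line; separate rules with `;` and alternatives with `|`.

Generating nonterminals: {A1, A3, A4, S}.
Reachable from S after that: {A1, A3, A4, S}.
Removed useless symbols: {A2} and every production mentioning them.

S -> c | A4 a | A4 b A1; A3 -> a | a b | c A3; A1 -> a b | a A4 c | a A3; A4 -> a c | S | c S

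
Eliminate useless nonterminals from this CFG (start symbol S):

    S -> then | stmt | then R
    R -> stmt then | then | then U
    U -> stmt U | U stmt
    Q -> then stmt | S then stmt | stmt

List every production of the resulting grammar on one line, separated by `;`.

S -> then | stmt | then R; R -> stmt then | then

Generating nonterminals: {Q, R, S}.
Reachable from S after that: {R, S}.
Removed useless symbols: {Q, U} and every production mentioning them.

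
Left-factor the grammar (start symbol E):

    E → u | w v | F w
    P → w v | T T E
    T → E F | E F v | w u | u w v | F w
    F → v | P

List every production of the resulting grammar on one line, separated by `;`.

E → u | w v | F w; P → w v | T T E; T → w u | u w v | F w | E F T'; F → v | P; T' → ε | v

T has alternatives sharing prefix 'E F': factor to T → E F T' with T' → ε | v.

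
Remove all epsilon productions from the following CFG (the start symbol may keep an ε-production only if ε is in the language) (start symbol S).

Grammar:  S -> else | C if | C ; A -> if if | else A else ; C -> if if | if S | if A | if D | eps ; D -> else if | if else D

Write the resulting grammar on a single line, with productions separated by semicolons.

The nullable symbols are {C, S}.
ε ∈ L(G) since S is nullable, so keep S → ε.
Add the nullable-subset variants: S → C if gives C if | if. C → if S gives if S | if.

S -> else | C if | if | C | ε; A -> if if | else A else; C -> if if | if S | if | if A | if D; D -> else if | if else D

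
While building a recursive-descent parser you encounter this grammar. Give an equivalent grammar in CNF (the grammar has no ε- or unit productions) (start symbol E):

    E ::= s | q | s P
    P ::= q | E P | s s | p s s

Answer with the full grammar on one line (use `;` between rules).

E ::= s | q | X1 P; P ::= q | E P | X1 X1 | X2 Y1; X1 ::= s; X2 ::= p; Y1 ::= X1 X1

Introduce a nonterminal for each terminal appearing in a rule of length ≥ 2: X1 → s, X2 → p.
Binarize each right-hand side of length ≥ 3 by chaining fresh nonterminals (Y1, Y2, …): affected rules were P → X2 X1 X1.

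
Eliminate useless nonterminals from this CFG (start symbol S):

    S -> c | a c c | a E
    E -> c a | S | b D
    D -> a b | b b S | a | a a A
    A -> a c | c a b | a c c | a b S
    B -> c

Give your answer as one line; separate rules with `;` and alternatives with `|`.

Generating nonterminals: {A, B, D, E, S}.
Reachable from S after that: {A, D, E, S}.
Removed useless symbols: {B} and every production mentioning them.

S -> c | a c c | a E; E -> c a | S | b D; D -> a b | b b S | a | a a A; A -> a c | c a b | a c c | a b S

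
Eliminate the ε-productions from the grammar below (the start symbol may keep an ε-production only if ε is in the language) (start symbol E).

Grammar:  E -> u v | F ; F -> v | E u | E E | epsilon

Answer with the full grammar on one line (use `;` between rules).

Nullable nonterminals: {E, F}.
ε ∈ L(G) since E is nullable, so keep E → ε.
For each production, add variants omitting each subset of nullable occurrences: F → E u gives E u | u. F → E E gives E E | E.

E -> u v | F | epsilon; F -> v | E u | u | E E | E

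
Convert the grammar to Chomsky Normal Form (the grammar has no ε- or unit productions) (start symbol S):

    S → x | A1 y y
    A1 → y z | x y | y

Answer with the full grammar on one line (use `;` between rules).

S → x | A1 Y1; A1 → X1 X2 | X3 X1 | y; X1 → y; X2 → z; X3 → x; Y1 → X1 X1

Introduce a nonterminal for each terminal appearing in a rule of length ≥ 2: X1 → y, X2 → z, X3 → x.
Binarize each right-hand side of length ≥ 3 by chaining fresh nonterminals (Y1, Y2, …): affected rules were S → A1 X1 X1.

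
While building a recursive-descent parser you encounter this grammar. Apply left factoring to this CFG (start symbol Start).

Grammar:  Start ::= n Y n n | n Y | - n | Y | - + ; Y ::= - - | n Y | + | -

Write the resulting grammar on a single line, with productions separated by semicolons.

Start ::= Y | n Y Start1 | - Start2; Y ::= n Y | + | - Y1; Start1 ::= n n | ε; Start2 ::= n | +; Y1 ::= - | ε

Start has alternatives sharing prefix 'n Y': factor to Start → n Y Start1 with Start1 → n n | ε.
Start has alternatives sharing prefix '-': factor to Start → - Start2 with Start2 → n | +.
Y has alternatives sharing prefix '-': factor to Y → - Y1 with Y1 → - | ε.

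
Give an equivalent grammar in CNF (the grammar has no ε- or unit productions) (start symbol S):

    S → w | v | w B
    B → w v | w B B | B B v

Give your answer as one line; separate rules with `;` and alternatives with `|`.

S → w | v | X1 B; B → X1 X2 | X1 Y1 | B Y2; X1 → w; X2 → v; Y1 → B B; Y2 → B X2

Introduce a nonterminal for each terminal appearing in a rule of length ≥ 2: X1 → w, X2 → v.
Binarize each right-hand side of length ≥ 3 by chaining fresh nonterminals (Y1, Y2, …): affected rules were B → X1 B B; B → B B X2.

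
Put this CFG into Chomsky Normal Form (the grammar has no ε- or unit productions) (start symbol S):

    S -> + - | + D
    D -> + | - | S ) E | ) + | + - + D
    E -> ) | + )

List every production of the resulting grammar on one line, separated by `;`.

Introduce a nonterminal for each terminal appearing in a rule of length ≥ 2: X1 → +, X2 → -, X3 → ).
Binarize each right-hand side of length ≥ 3 by chaining fresh nonterminals (Y1, Y2, …): affected rules were D → S X3 E; D → X1 X2 X1 D.

S -> X1 X2 | X1 D; D -> + | - | S Y1 | X3 X1 | X1 Y2; E -> ) | X1 X3; X1 -> +; X2 -> -; X3 -> ); Y1 -> X3 E; Y2 -> X2 Y3; Y3 -> X1 D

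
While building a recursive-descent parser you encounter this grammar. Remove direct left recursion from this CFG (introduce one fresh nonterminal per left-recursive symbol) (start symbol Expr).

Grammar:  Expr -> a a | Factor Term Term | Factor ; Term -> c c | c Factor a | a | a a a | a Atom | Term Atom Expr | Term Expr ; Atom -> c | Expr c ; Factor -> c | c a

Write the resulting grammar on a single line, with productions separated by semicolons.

Left recursion appears on Term.
For Term: α = {Atom Expr, Expr}, β = {c c, c Factor a, a, a a a, a Atom}. Rewrite as Term → β Term1 and Term1 → α Term1 | ε.

Expr -> a a | Factor Term Term | Factor; Term -> c c Term1 | c Factor a Term1 | a Term1 | a a a Term1 | a Atom Term1; Atom -> c | Expr c; Factor -> c | c a; Term1 -> Atom Expr Term1 | Expr Term1 | ε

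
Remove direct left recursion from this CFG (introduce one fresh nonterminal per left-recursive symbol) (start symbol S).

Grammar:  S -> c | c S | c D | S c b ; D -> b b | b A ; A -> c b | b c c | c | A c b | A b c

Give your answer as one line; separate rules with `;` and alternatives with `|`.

Left recursion appears on S, A.
For S: α = {c b}, β = {c, c S, c D}. Rewrite as S → β S' and S' → α S' | ε.
For A: α = {c b, b c}, β = {c b, b c c, c}. Rewrite as A → β A' and A' → α A' | ε.

S -> c S' | c S S' | c D S'; D -> b b | b A; A -> c b A' | b c c A' | c A'; S' -> c b S' | ε; A' -> c b A' | b c A' | ε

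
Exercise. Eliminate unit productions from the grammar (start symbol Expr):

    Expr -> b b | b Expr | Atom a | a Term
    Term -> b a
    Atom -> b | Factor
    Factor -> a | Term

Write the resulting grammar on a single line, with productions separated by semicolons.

Expr -> b b | b Expr | Atom a | a Term; Term -> b a; Atom -> b a | b | a; Factor -> b a | a

Unit pairs: Atom ⇒* {Factor, Term}; Factor ⇒* {Term}.
For every A with A ⇒* B via unit rules, add B's non-unit alternatives to A; then delete every rule of the form X → Y.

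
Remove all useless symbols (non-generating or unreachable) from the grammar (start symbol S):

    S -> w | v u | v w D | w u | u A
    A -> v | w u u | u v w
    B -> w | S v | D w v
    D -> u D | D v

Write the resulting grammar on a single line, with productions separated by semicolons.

Generating nonterminals: {A, B, S}.
Reachable from S after that: {A, S}.
Removed useless symbols: {B, D} and every production mentioning them.

S -> w | v u | w u | u A; A -> v | w u u | u v w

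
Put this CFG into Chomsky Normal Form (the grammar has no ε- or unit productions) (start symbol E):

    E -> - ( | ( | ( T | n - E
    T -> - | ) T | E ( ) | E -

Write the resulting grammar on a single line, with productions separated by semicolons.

E -> X1 X2 | ( | X2 T | X3 Y1; T -> - | X4 T | E Y2 | E X1; X1 -> -; X2 -> (; X3 -> n; X4 -> ); Y1 -> X1 E; Y2 -> X2 X4

Introduce a nonterminal for each terminal appearing in a rule of length ≥ 2: X1 → -, X2 → (, X3 → n, X4 → ).
Binarize each right-hand side of length ≥ 3 by chaining fresh nonterminals (Y1, Y2, …): affected rules were E → X3 X1 E; T → E X2 X4.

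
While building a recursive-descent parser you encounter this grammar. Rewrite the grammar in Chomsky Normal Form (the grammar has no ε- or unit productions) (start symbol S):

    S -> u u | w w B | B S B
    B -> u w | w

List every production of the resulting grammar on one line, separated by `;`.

S -> X1 X1 | X2 Y1 | B Y2; B -> X1 X2 | w; X1 -> u; X2 -> w; Y1 -> X2 B; Y2 -> S B

Introduce a nonterminal for each terminal appearing in a rule of length ≥ 2: X1 → u, X2 → w.
Binarize each right-hand side of length ≥ 3 by chaining fresh nonterminals (Y1, Y2, …): affected rules were S → X2 X2 B; S → B S B.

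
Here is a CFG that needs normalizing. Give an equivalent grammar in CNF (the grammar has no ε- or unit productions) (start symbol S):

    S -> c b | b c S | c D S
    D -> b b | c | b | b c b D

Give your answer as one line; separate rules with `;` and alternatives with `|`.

S -> X1 X2 | X2 Y1 | X1 Y2; D -> X2 X2 | c | b | X2 Y3; X1 -> c; X2 -> b; Y1 -> X1 S; Y2 -> D S; Y3 -> X1 Y4; Y4 -> X2 D

Introduce a nonterminal for each terminal appearing in a rule of length ≥ 2: X1 → c, X2 → b.
Binarize each right-hand side of length ≥ 3 by chaining fresh nonterminals (Y1, Y2, …): affected rules were S → X2 X1 S; S → X1 D S; D → X2 X1 X2 D.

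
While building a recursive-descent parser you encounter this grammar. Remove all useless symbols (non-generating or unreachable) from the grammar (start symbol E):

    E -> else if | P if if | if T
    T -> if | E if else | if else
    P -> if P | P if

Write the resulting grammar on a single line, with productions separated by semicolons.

E -> else if | if T; T -> if | E if else | if else

Generating nonterminals: {E, T}.
Reachable from E after that: {E, T}.
Removed useless symbols: {P} and every production mentioning them.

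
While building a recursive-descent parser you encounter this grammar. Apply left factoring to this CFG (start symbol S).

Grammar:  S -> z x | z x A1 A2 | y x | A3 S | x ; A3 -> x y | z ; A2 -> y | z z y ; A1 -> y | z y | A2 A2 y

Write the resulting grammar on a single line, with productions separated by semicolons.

S -> y x | A3 S | x | z x S'; A3 -> x y | z; A2 -> y | z z y; A1 -> y | z y | A2 A2 y; S' -> epsilon | A1 A2

S has alternatives sharing prefix 'z x': factor to S → z x S' with S' → ε | A1 A2.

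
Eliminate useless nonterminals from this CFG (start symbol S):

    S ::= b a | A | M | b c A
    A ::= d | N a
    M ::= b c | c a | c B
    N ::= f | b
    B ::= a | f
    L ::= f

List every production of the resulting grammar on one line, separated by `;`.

S ::= b a | A | M | b c A; A ::= d | N a; M ::= b c | c a | c B; N ::= f | b; B ::= a | f

Generating nonterminals: {A, B, L, M, N, S}.
Reachable from S after that: {A, B, M, N, S}.
Removed useless symbols: {L} and every production mentioning them.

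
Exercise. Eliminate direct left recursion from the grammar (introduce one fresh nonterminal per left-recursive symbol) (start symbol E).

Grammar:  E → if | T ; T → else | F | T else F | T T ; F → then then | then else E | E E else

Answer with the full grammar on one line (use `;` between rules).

E → if | T; T → else T' | F T'; F → then then | then else E | E E else; T' → else F T' | T T' | ε

T is directly left-recursive.
For T: α = {else F, T}, β = {else, F}. Rewrite as T → β T' and T' → α T' | ε.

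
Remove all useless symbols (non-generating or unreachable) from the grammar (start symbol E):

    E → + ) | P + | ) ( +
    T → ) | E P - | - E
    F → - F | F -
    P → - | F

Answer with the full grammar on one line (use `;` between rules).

Generating nonterminals: {E, P, T}.
Reachable from E after that: {E, P}.
Removed useless symbols: {F, T} and every production mentioning them.

E → + ) | P + | ) ( +; P → -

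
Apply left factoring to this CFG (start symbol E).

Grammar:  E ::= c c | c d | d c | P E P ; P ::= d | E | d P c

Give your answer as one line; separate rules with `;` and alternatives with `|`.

E has alternatives sharing prefix 'c': factor to E → c E' with E' → c | d.
P has alternatives sharing prefix 'd': factor to P → d P' with P' → ε | P c.

E ::= d c | P E P | c E'; P ::= E | d P'; E' ::= c | d; P' ::= ε | P c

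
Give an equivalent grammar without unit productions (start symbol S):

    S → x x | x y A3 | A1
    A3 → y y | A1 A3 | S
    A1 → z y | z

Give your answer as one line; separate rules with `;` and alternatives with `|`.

Unit pairs: A3 ⇒* {A1, S}; S ⇒* {A1}.
Replace each nonterminal's rules with the union of the non-unit rules of every nonterminal it unit-derives.

S → z y | z | x x | x y A3; A3 → z y | z | x x | x y A3 | y y | A1 A3; A1 → z y | z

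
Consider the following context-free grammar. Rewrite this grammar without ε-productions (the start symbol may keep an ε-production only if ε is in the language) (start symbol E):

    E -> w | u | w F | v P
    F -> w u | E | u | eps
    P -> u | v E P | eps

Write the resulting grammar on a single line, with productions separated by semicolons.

The nullable symbols are {F, P}.
ε ∉ L(G), so no ε-production is kept.
Add the nullable-subset variants: E → v P gives v P | v. P → v E P gives v E P | v E.

E -> w | u | w F | v P | v; F -> w u | E | u; P -> u | v E P | v E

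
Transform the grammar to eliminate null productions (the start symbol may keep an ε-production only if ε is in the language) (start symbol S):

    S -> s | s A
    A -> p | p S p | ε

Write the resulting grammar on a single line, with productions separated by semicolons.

S -> s | s A; A -> p | p S p

Nullable nonterminals: {A}.
ε ∉ L(G), so no ε-production is kept.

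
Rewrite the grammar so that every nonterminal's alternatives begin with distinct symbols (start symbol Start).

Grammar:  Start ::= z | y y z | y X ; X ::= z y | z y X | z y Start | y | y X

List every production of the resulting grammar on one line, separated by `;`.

Start has alternatives sharing prefix 'y': factor to Start → y Start1 with Start1 → y z | X.
X has alternatives sharing prefix 'z y': factor to X → z y X1 with X1 → ε | X | Start.
X has alternatives sharing prefix 'y': factor to X → y X2 with X2 → ε | X.

Start ::= z | y Start1; X ::= z y X1 | y X2; Start1 ::= y z | X; X1 ::= ε | X | Start; X2 ::= ε | X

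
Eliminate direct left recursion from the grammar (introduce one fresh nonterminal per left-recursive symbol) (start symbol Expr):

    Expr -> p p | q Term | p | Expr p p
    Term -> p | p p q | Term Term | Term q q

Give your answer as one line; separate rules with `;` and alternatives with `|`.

Expr -> p p Expr1 | q Term Expr1 | p Expr1; Term -> p Term1 | p p q Term1; Expr1 -> p p Expr1 | ε; Term1 -> Term Term1 | q q Term1 | ε

Directly left-recursive nonterminals: Expr, Term.
For Expr: α = {p p}, β = {p p, q Term, p}. Rewrite as Expr → β Expr1 and Expr1 → α Expr1 | ε.
For Term: α = {Term, q q}, β = {p, p p q}. Rewrite as Term → β Term1 and Term1 → α Term1 | ε.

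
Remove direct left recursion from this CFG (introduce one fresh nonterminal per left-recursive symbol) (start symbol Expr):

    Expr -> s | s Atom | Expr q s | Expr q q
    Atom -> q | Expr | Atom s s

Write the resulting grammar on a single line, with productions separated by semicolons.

Directly left-recursive nonterminals: Expr, Atom.
For Expr: α = {q s, q q}, β = {s, s Atom}. Rewrite as Expr → β Expr1 and Expr1 → α Expr1 | ε.
For Atom: α = {s s}, β = {q, Expr}. Rewrite as Atom → β Atom1 and Atom1 → α Atom1 | ε.

Expr -> s Expr1 | s Atom Expr1; Atom -> q Atom1 | Expr Atom1; Expr1 -> q s Expr1 | q q Expr1 | ε; Atom1 -> s s Atom1 | ε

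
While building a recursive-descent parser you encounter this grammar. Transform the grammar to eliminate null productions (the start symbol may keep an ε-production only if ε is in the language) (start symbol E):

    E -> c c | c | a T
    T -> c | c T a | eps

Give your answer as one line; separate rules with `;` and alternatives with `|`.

The nullable symbols are {T}.
ε ∉ L(G), so no ε-production is kept.
Expand every rule over subsets of its nullable positions: E → a T gives a T | a. T → c T a gives c T a | c a.

E -> c c | c | a T | a; T -> c | c T a | c a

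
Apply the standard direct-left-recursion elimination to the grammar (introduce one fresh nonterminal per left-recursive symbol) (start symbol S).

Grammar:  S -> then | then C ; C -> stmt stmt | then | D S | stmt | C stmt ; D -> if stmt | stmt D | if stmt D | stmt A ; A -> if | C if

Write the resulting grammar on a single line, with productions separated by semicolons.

Directly left-recursive nonterminal: C.
For C: α = {stmt}, β = {stmt stmt, then, D S, stmt}. Rewrite as C → β C' and C' → α C' | ε.

S -> then | then C; C -> stmt stmt C' | then C' | D S C' | stmt C'; D -> if stmt | stmt D | if stmt D | stmt A; A -> if | C if; C' -> stmt C' | ε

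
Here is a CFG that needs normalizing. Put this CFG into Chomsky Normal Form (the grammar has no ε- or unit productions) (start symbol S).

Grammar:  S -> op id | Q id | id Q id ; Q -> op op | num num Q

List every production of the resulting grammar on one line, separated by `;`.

Introduce a nonterminal for each terminal appearing in a rule of length ≥ 2: X1 → op, X2 → id, X3 → num.
Binarize each right-hand side of length ≥ 3 by chaining fresh nonterminals (Y1, Y2, …): affected rules were S → X2 Q X2; Q → X3 X3 Q.

S -> X1 X2 | Q X2 | X2 Y1; Q -> X1 X1 | X3 Y2; X1 -> op; X2 -> id; X3 -> num; Y1 -> Q X2; Y2 -> X3 Q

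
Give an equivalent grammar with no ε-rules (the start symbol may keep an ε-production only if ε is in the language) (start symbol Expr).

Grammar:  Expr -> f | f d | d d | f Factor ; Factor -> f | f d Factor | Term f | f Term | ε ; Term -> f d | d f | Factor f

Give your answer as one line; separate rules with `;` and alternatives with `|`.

Nullable set = {Factor}.
ε ∉ L(G), so no ε-production is kept.
Add the nullable-subset variants: Factor → f d Factor gives f d Factor | f d. Term → Factor f gives Factor f | f.

Expr -> f | f d | d d | f Factor; Factor -> f | f d Factor | f d | Term f | f Term; Term -> f d | d f | Factor f | f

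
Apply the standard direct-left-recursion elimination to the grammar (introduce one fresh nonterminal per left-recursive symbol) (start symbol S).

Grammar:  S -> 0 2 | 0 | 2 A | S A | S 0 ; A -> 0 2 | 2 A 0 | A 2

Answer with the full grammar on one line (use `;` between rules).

Left recursion appears on S, A.
For S: α = {A, 0}, β = {0 2, 0, 2 A}. Rewrite as S → β S' and S' → α S' | ε.
For A: α = {2}, β = {0 2, 2 A 0}. Rewrite as A → β A' and A' → α A' | ε.

S -> 0 2 S' | 0 S' | 2 A S'; A -> 0 2 A' | 2 A 0 A'; S' -> A S' | 0 S' | ε; A' -> 2 A' | ε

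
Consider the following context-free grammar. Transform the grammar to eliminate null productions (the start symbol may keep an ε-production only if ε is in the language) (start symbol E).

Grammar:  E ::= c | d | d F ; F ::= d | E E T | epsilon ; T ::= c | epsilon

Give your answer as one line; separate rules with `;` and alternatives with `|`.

E ::= c | d | d F; F ::= d | E E T | E E; T ::= c

Nullable nonterminals: {F, T}.
ε ∉ L(G), so no ε-production is kept.
Add the nullable-subset variants: F → E E T gives E E T | E E.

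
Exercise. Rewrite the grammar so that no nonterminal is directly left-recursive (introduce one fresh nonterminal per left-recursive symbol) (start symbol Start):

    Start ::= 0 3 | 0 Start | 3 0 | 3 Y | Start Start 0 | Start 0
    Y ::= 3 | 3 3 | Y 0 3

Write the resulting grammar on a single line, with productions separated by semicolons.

Start ::= 0 3 Start1 | 0 Start Start1 | 3 0 Start1 | 3 Y Start1; Y ::= 3 Y1 | 3 3 Y1; Start1 ::= Start 0 Start1 | 0 Start1 | ε; Y1 ::= 0 3 Y1 | ε

Directly left-recursive nonterminals: Start, Y.
For Start: α = {Start 0, 0}, β = {0 3, 0 Start, 3 0, 3 Y}. Rewrite as Start → β Start1 and Start1 → α Start1 | ε.
For Y: α = {0 3}, β = {3, 3 3}. Rewrite as Y → β Y1 and Y1 → α Y1 | ε.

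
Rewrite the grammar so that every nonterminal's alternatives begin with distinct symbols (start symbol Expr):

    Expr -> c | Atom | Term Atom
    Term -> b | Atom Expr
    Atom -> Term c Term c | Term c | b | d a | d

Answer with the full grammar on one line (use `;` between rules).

Expr -> c | Atom | Term Atom; Term -> b | Atom Expr; Atom -> b | Term c Atom1 | d Atom2; Atom1 -> Term c | ε; Atom2 -> a | ε

Atom has alternatives sharing prefix 'Term c': factor to Atom → Term c Atom1 with Atom1 → Term c | ε.
Atom has alternatives sharing prefix 'd': factor to Atom → d Atom2 with Atom2 → a | ε.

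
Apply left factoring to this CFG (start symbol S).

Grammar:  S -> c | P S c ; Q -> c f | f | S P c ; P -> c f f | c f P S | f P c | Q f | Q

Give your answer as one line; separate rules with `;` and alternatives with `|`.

S -> c | P S c; Q -> c f | f | S P c; P -> f P c | c f P' | Q P''; P' -> f | P S; P'' -> f | ε

P has alternatives sharing prefix 'c f': factor to P → c f P' with P' → f | P S.
P has alternatives sharing prefix 'Q': factor to P → Q P'' with P'' → f | ε.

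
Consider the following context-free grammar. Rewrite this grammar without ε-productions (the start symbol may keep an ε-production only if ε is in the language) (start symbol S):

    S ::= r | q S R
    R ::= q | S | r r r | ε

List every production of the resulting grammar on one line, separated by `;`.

S ::= r | q S R | q S; R ::= q | S | r r r

Nullable set = {R}.
ε ∉ L(G), so no ε-production is kept.
Expand every rule over subsets of its nullable positions: S → q S R gives q S R | q S.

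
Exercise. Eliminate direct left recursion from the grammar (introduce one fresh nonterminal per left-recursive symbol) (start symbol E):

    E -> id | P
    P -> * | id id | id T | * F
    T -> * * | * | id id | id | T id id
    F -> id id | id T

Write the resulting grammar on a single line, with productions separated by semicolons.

T is directly left-recursive.
For T: α = {id id}, β = {* *, *, id id, id}. Rewrite as T → β T' and T' → α T' | ε.

E -> id | P; P -> * | id id | id T | * F; T -> * * T' | * T' | id id T' | id T'; F -> id id | id T; T' -> id id T' | ε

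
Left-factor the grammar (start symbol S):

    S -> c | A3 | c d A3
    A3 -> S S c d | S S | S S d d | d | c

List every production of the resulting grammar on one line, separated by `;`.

S -> A3 | c S'; A3 -> d | c | S S A3'; S' -> ε | d A3; A3' -> c d | ε | d d

S has alternatives sharing prefix 'c': factor to S → c S' with S' → ε | d A3.
A3 has alternatives sharing prefix 'S S': factor to A3 → S S A3' with A3' → c d | ε | d d.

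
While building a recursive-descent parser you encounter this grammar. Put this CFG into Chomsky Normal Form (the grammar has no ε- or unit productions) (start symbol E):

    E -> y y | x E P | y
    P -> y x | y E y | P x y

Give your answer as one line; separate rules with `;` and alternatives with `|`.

Introduce a nonterminal for each terminal appearing in a rule of length ≥ 2: X1 → y, X2 → x.
Binarize each right-hand side of length ≥ 3 by chaining fresh nonterminals (Y1, Y2, …): affected rules were E → X2 E P; P → X1 E X1; P → P X2 X1.

E -> X1 X1 | X2 Y1 | y; P -> X1 X2 | X1 Y2 | P Y3; X1 -> y; X2 -> x; Y1 -> E P; Y2 -> E X1; Y3 -> X2 X1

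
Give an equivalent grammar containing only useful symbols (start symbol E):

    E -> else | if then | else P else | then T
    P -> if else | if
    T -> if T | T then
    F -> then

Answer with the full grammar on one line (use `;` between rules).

E -> else | if then | else P else; P -> if else | if

Generating nonterminals: {E, F, P}.
Reachable from E after that: {E, P}.
Removed useless symbols: {F, T} and every production mentioning them.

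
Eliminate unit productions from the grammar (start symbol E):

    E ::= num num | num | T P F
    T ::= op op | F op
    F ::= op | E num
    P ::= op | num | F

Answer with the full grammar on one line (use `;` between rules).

Unit pairs: P ⇒* {F}.
For each unit pair (A, B), copy every non-unit production of B to A, then drop all unit productions.

E ::= num num | num | T P F; T ::= op op | F op; F ::= op | E num; P ::= op | E num | num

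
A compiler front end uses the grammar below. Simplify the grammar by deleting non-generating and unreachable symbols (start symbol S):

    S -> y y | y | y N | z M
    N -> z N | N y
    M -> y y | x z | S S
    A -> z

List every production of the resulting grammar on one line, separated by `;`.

S -> y y | y | z M; M -> y y | x z | S S

Generating nonterminals: {A, M, S}.
Reachable from S after that: {M, S}.
Removed useless symbols: {A, N} and every production mentioning them.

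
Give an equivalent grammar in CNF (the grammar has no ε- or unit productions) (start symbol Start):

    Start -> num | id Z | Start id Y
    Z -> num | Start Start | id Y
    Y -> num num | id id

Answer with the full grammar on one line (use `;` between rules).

Start -> num | X1 Z | Start Y1; Z -> num | Start Start | X1 Y; Y -> X2 X2 | X1 X1; X1 -> id; X2 -> num; Y1 -> X1 Y

Introduce a nonterminal for each terminal appearing in a rule of length ≥ 2: X1 → id, X2 → num.
Binarize each right-hand side of length ≥ 3 by chaining fresh nonterminals (Y1, Y2, …): affected rules were Start → Start X1 Y.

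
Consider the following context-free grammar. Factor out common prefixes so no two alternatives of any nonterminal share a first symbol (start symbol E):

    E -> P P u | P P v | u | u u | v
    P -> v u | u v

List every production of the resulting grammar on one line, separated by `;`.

E has alternatives sharing prefix 'P P': factor to E → P P E' with E' → u | v.
E has alternatives sharing prefix 'u': factor to E → u E'' with E'' → ε | u.

E -> v | P P E' | u E''; P -> v u | u v; E' -> u | v; E'' -> ε | u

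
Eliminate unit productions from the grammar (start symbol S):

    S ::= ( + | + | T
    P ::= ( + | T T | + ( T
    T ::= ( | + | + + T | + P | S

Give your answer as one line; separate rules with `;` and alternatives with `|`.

Unit pairs: S ⇒* {T}; T ⇒* {S}.
For each unit pair (A, B), copy every non-unit production of B to A, then drop all unit productions.

S ::= ( + | + | ( | + + T | + P; P ::= ( + | T T | + ( T; T ::= ( + | + | ( | + + T | + P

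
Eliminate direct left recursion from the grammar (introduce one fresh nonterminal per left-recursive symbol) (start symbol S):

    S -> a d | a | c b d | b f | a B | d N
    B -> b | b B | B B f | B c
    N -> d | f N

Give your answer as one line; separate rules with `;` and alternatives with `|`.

S -> a d | a | c b d | b f | a B | d N; B -> b B' | b B B'; N -> d | f N; B' -> B f B' | c B' | ε

Directly left-recursive nonterminal: B.
For B: α = {B f, c}, β = {b, b B}. Rewrite as B → β B' and B' → α B' | ε.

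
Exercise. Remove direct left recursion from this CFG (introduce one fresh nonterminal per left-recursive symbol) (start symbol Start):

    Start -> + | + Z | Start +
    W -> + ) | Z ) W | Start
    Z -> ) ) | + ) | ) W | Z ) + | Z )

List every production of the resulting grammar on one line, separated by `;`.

Start -> + Start1 | + Z Start1; W -> + ) | Z ) W | Start; Z -> ) ) Z1 | + ) Z1 | ) W Z1; Start1 -> + Start1 | ε; Z1 -> ) + Z1 | ) Z1 | ε

Left recursion appears on Start, Z.
For Start: α = {+}, β = {+, + Z}. Rewrite as Start → β Start1 and Start1 → α Start1 | ε.
For Z: α = {) +, )}, β = {) ), + ), ) W}. Rewrite as Z → β Z1 and Z1 → α Z1 | ε.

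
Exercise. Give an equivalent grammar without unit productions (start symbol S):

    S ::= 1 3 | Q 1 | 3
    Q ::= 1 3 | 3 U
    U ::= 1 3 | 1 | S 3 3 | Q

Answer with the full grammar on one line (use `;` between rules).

S ::= 1 3 | Q 1 | 3; Q ::= 1 3 | 3 U; U ::= 1 3 | 1 | S 3 3 | 3 U

Unit pairs: U ⇒* {Q}.
For every A with A ⇒* B via unit rules, add B's non-unit alternatives to A; then delete every rule of the form X → Y.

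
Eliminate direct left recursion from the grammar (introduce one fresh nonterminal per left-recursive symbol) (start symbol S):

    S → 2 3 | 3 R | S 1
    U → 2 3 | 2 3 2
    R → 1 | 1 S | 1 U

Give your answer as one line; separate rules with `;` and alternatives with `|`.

S → 2 3 S' | 3 R S'; U → 2 3 | 2 3 2; R → 1 | 1 S | 1 U; S' → 1 S' | ε

Left recursion appears on S.
For S: α = {1}, β = {2 3, 3 R}. Rewrite as S → β S' and S' → α S' | ε.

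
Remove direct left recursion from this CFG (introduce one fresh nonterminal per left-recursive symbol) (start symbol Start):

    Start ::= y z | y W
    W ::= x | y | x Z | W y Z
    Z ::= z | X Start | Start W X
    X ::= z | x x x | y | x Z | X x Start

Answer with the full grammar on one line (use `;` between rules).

Start ::= y z | y W; W ::= x W1 | y W1 | x Z W1; Z ::= z | X Start | Start W X; X ::= z X1 | x x x X1 | y X1 | x Z X1; W1 ::= y Z W1 | ε; X1 ::= x Start X1 | ε

W, X are directly left-recursive.
For W: α = {y Z}, β = {x, y, x Z}. Rewrite as W → β W1 and W1 → α W1 | ε.
For X: α = {x Start}, β = {z, x x x, y, x Z}. Rewrite as X → β X1 and X1 → α X1 | ε.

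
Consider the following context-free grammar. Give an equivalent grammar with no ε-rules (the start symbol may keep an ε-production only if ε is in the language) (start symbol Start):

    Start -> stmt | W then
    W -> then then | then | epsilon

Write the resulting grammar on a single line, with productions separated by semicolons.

Start -> stmt | W then | then; W -> then then | then

Nullable nonterminals: {W}.
ε ∉ L(G), so no ε-production is kept.
Expand every rule over subsets of its nullable positions: Start → W then gives W then | then.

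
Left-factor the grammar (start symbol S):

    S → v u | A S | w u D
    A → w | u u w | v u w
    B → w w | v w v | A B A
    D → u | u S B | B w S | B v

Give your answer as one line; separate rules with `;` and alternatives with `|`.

D has alternatives sharing prefix 'u': factor to D → u D' with D' → ε | S B.
D has alternatives sharing prefix 'B': factor to D → B D'' with D'' → w S | v.

S → v u | A S | w u D; A → w | u u w | v u w; B → w w | v w v | A B A; D → u D' | B D''; D' → epsilon | S B; D'' → w S | v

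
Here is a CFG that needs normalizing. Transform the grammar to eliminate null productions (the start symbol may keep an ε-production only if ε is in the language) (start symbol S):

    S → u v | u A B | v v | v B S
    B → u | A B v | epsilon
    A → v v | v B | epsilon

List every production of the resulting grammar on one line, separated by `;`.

S → u v | u A B | u A | u B | u | v v | v B S | v S; B → u | A B v | A v | B v | v; A → v v | v B | v

Nullable set = {A, B}.
ε ∉ L(G), so no ε-production is kept.
For each production, add variants omitting each subset of nullable occurrences: S → u A B gives u A B | u A | u B | u. S → v B S gives v B S | v S. B → A B v gives A B v | A v | B v | v. A → v B gives v B | v.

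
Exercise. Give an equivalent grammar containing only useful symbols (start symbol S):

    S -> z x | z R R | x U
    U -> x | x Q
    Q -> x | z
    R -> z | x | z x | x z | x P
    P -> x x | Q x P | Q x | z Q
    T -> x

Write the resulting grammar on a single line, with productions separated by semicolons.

S -> z x | z R R | x U; U -> x | x Q; Q -> x | z; R -> z | x | z x | x z | x P; P -> x x | Q x P | Q x | z Q

Generating nonterminals: {P, Q, R, S, T, U}.
Reachable from S after that: {P, Q, R, S, U}.
Removed useless symbols: {T} and every production mentioning them.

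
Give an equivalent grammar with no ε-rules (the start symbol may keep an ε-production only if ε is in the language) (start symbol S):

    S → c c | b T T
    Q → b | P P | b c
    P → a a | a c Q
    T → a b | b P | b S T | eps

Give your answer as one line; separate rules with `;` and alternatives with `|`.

S → c c | b T T | b T | b; Q → b | P P | b c; P → a a | a c Q; T → a b | b P | b S T | b S

Nullable nonterminals: {T}.
ε ∉ L(G), so no ε-production is kept.
Add the nullable-subset variants: S → b T T gives b T T | b T | b. T → b S T gives b S T | b S.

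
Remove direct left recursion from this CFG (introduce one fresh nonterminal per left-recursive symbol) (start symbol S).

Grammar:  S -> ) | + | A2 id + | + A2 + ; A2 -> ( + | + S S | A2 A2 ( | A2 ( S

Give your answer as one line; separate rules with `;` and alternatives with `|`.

A2 is directly left-recursive.
For A2: α = {A2 (, ( S}, β = {( +, + S S}. Rewrite as A2 → β A2' and A2' → α A2' | ε.

S -> ) | + | A2 id + | + A2 +; A2 -> ( + A2' | + S S A2'; A2' -> A2 ( A2' | ( S A2' | ε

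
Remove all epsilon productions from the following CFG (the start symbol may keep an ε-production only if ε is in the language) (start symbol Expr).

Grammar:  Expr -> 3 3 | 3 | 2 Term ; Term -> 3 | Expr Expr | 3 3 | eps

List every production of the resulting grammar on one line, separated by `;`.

Nullable nonterminals: {Term}.
ε ∉ L(G), so no ε-production is kept.
Add the nullable-subset variants: Expr → 2 Term gives 2 Term | 2.

Expr -> 3 3 | 3 | 2 Term | 2; Term -> 3 | Expr Expr | 3 3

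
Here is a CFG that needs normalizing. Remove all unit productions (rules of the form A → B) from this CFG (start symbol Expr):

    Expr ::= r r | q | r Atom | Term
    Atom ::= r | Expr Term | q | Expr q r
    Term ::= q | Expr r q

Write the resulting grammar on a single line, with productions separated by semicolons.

Unit pairs: Expr ⇒* {Term}.
For each unit pair (A, B), copy every non-unit production of B to A, then drop all unit productions.

Expr ::= q | Expr r q | r r | r Atom; Atom ::= r | Expr Term | q | Expr q r; Term ::= q | Expr r q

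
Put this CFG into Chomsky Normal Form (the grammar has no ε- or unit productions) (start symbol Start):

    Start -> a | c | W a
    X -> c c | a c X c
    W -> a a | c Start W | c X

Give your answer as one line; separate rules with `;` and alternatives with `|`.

Start -> a | c | W X1; X -> X2 X2 | X1 Y1; W -> X1 X1 | X2 Y3 | X2 X; X1 -> a; X2 -> c; Y1 -> X2 Y2; Y2 -> X X2; Y3 -> Start W

Introduce a nonterminal for each terminal appearing in a rule of length ≥ 2: X1 → a, X2 → c.
Binarize each right-hand side of length ≥ 3 by chaining fresh nonterminals (Y1, Y2, …): affected rules were X → X1 X2 X X2; W → X2 Start W.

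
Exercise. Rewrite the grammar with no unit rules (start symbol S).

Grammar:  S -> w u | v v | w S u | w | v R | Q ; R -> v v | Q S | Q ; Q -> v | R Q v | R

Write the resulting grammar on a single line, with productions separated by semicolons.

Unit pairs: Q ⇒* {R}; R ⇒* {Q}; S ⇒* {Q, R}.
Replace each nonterminal's rules with the union of the non-unit rules of every nonterminal it unit-derives.

S -> v v | Q S | w u | w S u | w | v R | v | R Q v; R -> v | R Q v | v v | Q S; Q -> v v | Q S | v | R Q v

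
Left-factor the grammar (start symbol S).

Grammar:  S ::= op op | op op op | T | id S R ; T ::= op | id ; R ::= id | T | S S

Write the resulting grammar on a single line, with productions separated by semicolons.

S has alternatives sharing prefix 'op op': factor to S → op op S' with S' → ε | op.

S ::= T | id S R | op op S'; T ::= op | id; R ::= id | T | S S; S' ::= ε | op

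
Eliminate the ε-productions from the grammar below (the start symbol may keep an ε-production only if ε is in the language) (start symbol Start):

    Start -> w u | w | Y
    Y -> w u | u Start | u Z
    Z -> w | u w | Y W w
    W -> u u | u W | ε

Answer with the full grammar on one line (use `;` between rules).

Nullable set = {W}.
ε ∉ L(G), so no ε-production is kept.
Add the nullable-subset variants: Z → Y W w gives Y W w | Y w. W → u W gives u W | u.

Start -> w u | w | Y; Y -> w u | u Start | u Z; Z -> w | u w | Y W w | Y w; W -> u u | u W | u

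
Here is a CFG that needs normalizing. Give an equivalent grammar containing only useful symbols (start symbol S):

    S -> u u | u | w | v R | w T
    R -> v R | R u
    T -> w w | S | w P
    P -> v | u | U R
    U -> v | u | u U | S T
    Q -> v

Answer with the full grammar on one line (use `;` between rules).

Generating nonterminals: {P, Q, S, T, U}.
Reachable from S after that: {P, S, T}.
Removed useless symbols: {Q, R, U} and every production mentioning them.

S -> u u | u | w | w T; T -> w w | S | w P; P -> v | u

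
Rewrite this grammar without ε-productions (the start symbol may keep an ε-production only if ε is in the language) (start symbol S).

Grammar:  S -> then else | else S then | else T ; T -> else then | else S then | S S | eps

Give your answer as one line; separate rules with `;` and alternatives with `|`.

S -> then else | else S then | else T | else; T -> else then | else S then | S S

Nullable nonterminals: {T}.
ε ∉ L(G), so no ε-production is kept.
Add the nullable-subset variants: S → else T gives else T | else.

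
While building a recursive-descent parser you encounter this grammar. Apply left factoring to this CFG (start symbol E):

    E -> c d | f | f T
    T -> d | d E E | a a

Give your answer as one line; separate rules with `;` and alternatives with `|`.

E has alternatives sharing prefix 'f': factor to E → f E' with E' → ε | T.
T has alternatives sharing prefix 'd': factor to T → d T' with T' → ε | E E.

E -> c d | f E'; T -> a a | d T'; E' -> ε | T; T' -> ε | E E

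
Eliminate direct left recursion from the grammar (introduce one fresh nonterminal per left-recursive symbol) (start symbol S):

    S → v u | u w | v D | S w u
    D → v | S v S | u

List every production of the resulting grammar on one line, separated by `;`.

S → v u S' | u w S' | v D S'; D → v | S v S | u; S' → w u S' | eps

S is directly left-recursive.
For S: α = {w u}, β = {v u, u w, v D}. Rewrite as S → β S' and S' → α S' | ε.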